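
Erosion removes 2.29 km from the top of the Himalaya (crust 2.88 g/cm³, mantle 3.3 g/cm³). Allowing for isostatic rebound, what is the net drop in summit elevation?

0.291 km

Rebound u = e ρ_c/ρ_m = 2.29 km × 2.88/3.3 = 1.999 km.
Net surface drop = e − u = 2.29 km − 1.999 km = e (ρ_m − ρ_c)/ρ_m = 0.291 km.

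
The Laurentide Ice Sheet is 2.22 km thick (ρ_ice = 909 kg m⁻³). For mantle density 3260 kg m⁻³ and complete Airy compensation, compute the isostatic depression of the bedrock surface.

0.619 km

In Airy isostatic equilibrium: the ice load ρ_ice t is balanced by mantle displaced below, ρ_m s.
s = t ρ_ice / ρ_m = 2.22 km × 909/3260 = 0.619 km.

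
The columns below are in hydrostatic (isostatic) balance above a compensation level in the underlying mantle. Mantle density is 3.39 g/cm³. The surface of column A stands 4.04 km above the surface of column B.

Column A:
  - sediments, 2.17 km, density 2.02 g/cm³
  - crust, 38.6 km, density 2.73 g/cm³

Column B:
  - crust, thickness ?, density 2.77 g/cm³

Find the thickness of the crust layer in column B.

Take the compensation level at the base of the deeper column (depth z_c below the surface of column A) and equate Σ ρ_i t_i down to z_c; mantle fills any gap and the z_c terms cancel.
Column A: 2.17×2.02 + 38.6×2.73 + (z_c − 40.77)×3.39
Column B: 4.04×0 + x×2.77 + (z_c − 4.04 − 0 − x)×3.39
The z_c×3.39 term appears on both sides and cancels. Collect the known terms of each column as K = Σ(ρt)_known − 3.39 × (depth of known layers): K_A = 109.7614 − 3.39×40.77 = −28.4489; K_B = 0 − 3.39×(4.04 + 0) = −13.6956.
Balance: K_A = K_B − x×(3.39 − 2.77), so x = (K_B − K_A)/(3.39 − 2.77) = 14.7533/0.62 = 23.8 km.

23.8 km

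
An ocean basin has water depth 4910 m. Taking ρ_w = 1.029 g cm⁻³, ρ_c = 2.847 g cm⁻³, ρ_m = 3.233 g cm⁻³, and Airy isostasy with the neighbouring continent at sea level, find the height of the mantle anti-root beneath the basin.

Equating mass per unit area of the two columns: replacing crust with seawater at the top is compensated by replacing crust with mantle at the base: d (ρ_c − ρ_w) = a (ρ_m − ρ_c).
a = d (ρ_c − ρ_w)/(ρ_m − ρ_c) = 4910 m × 1.818/0.386 = 23100 m.

23100 m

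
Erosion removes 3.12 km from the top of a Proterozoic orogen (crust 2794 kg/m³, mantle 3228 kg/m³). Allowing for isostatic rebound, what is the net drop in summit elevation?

Rebound u = e ρ_c/ρ_m = 3.12 km × 2794/3228 = 2.701 km.
Net surface drop = e − u = 3.12 km − 2.701 km = e (ρ_m − ρ_c)/ρ_m = 0.419 km.

0.419 km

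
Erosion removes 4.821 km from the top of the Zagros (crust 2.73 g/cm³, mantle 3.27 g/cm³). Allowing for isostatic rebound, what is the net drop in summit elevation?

Rebound u = e ρ_c/ρ_m = 4.821 km × 2.73/3.27 = 4.025 km.
Net surface drop = e − u = 4.821 km − 4.025 km = e (ρ_m − ρ_c)/ρ_m = 0.796 km.

0.796 km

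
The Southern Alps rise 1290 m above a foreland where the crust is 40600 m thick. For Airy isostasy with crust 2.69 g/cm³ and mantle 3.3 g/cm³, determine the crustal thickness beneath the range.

Root depth r = h ρ_c / (ρ_m − ρ_c) = 1290 m × 2.69 / 0.61 = 5689 m.
Total thickness = T + h + r = 40600 m + 1290 m + 5689 m = 47600 m.

47600 m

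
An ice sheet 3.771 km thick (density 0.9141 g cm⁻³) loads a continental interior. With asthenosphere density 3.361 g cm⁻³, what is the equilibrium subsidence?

By Archimedes' principle applied to the lithosphere: the ice load ρ_ice t is balanced by mantle displaced below, ρ_m s.
s = t ρ_ice / ρ_m = 3.771 km × 0.9141/3.361 = 1.03 km.

1.03 km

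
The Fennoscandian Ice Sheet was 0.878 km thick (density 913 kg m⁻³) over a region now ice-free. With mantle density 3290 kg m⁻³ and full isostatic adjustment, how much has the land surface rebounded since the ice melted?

Removing the load lets mantle flow back in; uplift u satisfies ρ_ice t = ρ_m u.
u = t ρ_ice/ρ_m = 0.878 km × 913/3290 = 0.244 km.

0.244 km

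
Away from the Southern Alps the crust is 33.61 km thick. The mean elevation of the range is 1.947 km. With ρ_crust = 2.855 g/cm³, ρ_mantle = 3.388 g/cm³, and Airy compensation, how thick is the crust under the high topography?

46 km

Root depth r = h ρ_c / (ρ_m − ρ_c) = 1.947 km × 2.855 / 0.533 = 10.43 km.
Total thickness = T + h + r = 33.61 km + 1.947 km + 10.43 km = 46 km.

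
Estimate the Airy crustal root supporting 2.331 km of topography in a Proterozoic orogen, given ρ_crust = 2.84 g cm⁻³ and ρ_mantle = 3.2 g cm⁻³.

18.4 km

In Airy isostatic equilibrium: the weight of the topography is balanced by the buoyancy of the root, ρ_c h = (ρ_m − ρ_c) r.
r = h · ρ_c / (ρ_m − ρ_c) = 2.331 km × 2.84 / (3.2 − 2.84) = 18.4 km.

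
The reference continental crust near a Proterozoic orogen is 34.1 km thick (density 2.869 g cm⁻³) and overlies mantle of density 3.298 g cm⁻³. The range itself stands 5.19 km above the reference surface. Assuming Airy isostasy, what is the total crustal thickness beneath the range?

Root depth r = h ρ_c / (ρ_m − ρ_c) = 5.19 km × 2.869 / 0.429 = 34.71 km.
Total thickness = T + h + r = 34.1 km + 5.19 km + 34.71 km = 74 km.

74 km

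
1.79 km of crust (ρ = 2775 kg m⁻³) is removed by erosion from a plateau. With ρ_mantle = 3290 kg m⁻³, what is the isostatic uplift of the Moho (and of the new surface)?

1.51 km

Unloading: uplift u = e ρ_c/ρ_m = 1.79 km × 2775/3290 = 1.51 km.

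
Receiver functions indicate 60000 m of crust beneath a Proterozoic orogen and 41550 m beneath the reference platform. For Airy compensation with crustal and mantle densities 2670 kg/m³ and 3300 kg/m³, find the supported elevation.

3520 m

Excess crust Δ = 60000 m − 41550 m = 18450 m, split between elevation h and root r with h + r = Δ.
Airy balance ρ_c h = (ρ_m − ρ_c) r gives r = h ρ_c/(ρ_m − ρ_c), so h (1 + ρ_c/(ρ_m − ρ_c)) = Δ, i.e. h = Δ (ρ_m − ρ_c)/ρ_m.
h = 18450 m × 630/3300 = 3520 m.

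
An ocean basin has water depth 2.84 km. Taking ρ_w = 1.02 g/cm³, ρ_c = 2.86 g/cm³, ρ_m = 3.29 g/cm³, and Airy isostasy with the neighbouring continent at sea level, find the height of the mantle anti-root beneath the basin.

12.2 km

Equating mass per unit area of the two columns: replacing crust with seawater at the top is compensated by replacing crust with mantle at the base: d (ρ_c − ρ_w) = a (ρ_m − ρ_c).
a = d (ρ_c − ρ_w)/(ρ_m − ρ_c) = 2.84 km × 1.84/0.43 = 12.2 km.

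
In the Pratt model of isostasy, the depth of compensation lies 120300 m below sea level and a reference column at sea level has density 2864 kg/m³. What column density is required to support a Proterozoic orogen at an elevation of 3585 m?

Pratt balance: ρ_ref D = ρ (D + h).
ρ = ρ_ref D/(D + h) = 2864 × 120300 m/(120300 m + 3585 m) = 2780 kg/m³.

2780 kg/m³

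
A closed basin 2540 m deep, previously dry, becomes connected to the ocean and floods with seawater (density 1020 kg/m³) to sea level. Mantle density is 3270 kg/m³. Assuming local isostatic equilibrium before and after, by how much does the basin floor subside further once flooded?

After flooding the water column is d + s deep. Its weight must equal the weight of mantle displaced by the extra subsidence s: (d + s) ρ_w = s ρ_m.
s = d ρ_w / (ρ_m − ρ_w) = 2540 m × 1020/(3270 − 1020) = 1150 m.

1150 m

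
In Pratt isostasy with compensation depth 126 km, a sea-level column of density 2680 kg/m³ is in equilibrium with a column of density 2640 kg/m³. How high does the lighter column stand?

1.91 km

ρ_ref D = ρ (D + h) → h = D (ρ_ref − ρ)/ρ.
h = 126 km × (2680 − 2640)/2640 = 1.91 km.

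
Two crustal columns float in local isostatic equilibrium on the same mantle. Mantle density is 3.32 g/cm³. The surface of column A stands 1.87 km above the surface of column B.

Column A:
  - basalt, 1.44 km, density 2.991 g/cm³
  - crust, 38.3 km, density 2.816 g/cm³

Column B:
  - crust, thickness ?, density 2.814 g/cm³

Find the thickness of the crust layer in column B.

26.8 km

Take the compensation level at the base of the deeper column (depth z_c below the surface of column A) and equate Σ ρ_i t_i down to z_c; mantle fills any gap and the z_c terms cancel.
Column A: 1.44×2.991 + 38.3×2.816 + (z_c − 39.74)×3.32
Column B: 1.87×0 + x×2.814 + (z_c − 1.87 − 0 − x)×3.32
The z_c×3.32 term appears on both sides and cancels. Collect the known terms of each column as K = Σ(ρt)_known − 3.32 × (depth of known layers): K_A = 112.15984 − 3.32×39.74 = −19.77696; K_B = 0 − 3.32×(1.87 + 0) = −6.2084.
Balance: K_A = K_B − x×(3.32 − 2.814), so x = (K_B − K_A)/(3.32 − 2.814) = 13.5686/0.506 = 26.8 km.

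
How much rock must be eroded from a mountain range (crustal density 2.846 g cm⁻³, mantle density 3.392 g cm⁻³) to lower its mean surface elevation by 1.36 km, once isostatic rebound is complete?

8.45 km

Net drop Δ = e − u = e − e ρ_c/ρ_m = e (ρ_m − ρ_c)/ρ_m.
e = Δ ρ_m/(ρ_m − ρ_c) = 1.36 km × 3.392/0.546 = 8.45 km.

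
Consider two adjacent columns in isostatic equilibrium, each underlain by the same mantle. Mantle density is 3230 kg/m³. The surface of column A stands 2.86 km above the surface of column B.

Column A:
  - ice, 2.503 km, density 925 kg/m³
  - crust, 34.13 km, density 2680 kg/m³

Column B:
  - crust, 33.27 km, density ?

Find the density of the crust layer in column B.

2770 kg/m³

Take the compensation level at the base of the deeper column (depth z_c below the surface of column A) and equate Σ ρ_i t_i down to z_c; mantle fills any gap and the z_c terms cancel.
Column A: 2.503×925 + 34.13×2680 + (z_c − 36.633)×3230
Column B: 2.86×0 + 33.27×ρ + (z_c − 2.86 − 33.27)×3230
The z_c×3230 term appears on both sides and cancels. Collect the known terms of each column as K = Σ(ρt)_known − 3230 × (depth of known layers): K_A = 93783.675 − 3230×36.633 = −24540.915; K_B = 0 − 3230×(2.86 + 33.27) = −116699.9.
Balance: K_A = K_B + 33.27×ρ, so ρ = (K_A − K_B)/33.27 = 92159/33.27 = 2770 kg/m³.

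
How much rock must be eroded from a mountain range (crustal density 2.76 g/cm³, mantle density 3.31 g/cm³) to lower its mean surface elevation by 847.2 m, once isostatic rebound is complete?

Net drop Δ = e − u = e − e ρ_c/ρ_m = e (ρ_m − ρ_c)/ρ_m.
e = Δ ρ_m/(ρ_m − ρ_c) = 847.2 m × 3.31/0.55 = 5100 m.

5100 m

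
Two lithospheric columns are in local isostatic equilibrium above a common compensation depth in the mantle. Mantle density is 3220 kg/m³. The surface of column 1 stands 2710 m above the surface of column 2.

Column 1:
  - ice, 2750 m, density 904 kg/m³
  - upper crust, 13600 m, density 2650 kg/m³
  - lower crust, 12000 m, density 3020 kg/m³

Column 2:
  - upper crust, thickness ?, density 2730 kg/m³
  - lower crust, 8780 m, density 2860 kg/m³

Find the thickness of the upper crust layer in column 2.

Take the compensation level at the base of the deeper column (depth z_c below the surface of column 1) and equate Σ ρ_i t_i down to z_c; mantle fills any gap and the z_c terms cancel.
Column 1: 2750×904 + 13600×2650 + 12000×3020 + (z_c − 28350)×3220
Column 2: 2710×0 + x×2730 + 8780×2860 + (z_c − 2710 − 8780 − x)×3220
The z_c×3220 term appears on both sides and cancels. Collect the known terms of each column as K = Σ(ρt)_known − 3220 × (depth of known layers): K_1 = 74766000 − 3220×28350 = −16521000; K_2 = 25110800 − 3220×(2710 + 8780) = −11887000.
Balance: K_1 = K_2 − x×(3220 − 2730), so x = (K_2 − K_1)/(3220 − 2730) = 4634000/490 = 9460 m.

9460 m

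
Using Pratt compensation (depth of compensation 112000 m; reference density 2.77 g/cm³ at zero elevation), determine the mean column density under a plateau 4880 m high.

2.65 g/cm³

Pratt balance: ρ_ref D = ρ (D + h).
ρ = ρ_ref D/(D + h) = 2.77 × 112000 m/(112000 m + 4880 m) = 2.65 g/cm³.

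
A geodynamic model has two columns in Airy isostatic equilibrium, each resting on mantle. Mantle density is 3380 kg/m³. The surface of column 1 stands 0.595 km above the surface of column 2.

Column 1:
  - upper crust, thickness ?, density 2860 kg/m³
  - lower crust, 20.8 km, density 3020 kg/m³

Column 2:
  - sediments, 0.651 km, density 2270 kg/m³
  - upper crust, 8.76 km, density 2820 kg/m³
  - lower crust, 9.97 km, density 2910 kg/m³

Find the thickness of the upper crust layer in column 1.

Take the compensation level at the base of the deeper column (depth z_c below the surface of column 1) and equate Σ ρ_i t_i down to z_c; mantle fills any gap and the z_c terms cancel.
Column 1: x×2860 + 20.8×3020 + (z_c − 20.8 − x)×3380
Column 2: 0.595×0 + 0.651×2270 + 8.76×2820 + 9.97×2910 + (z_c − 0.595 − 19.381)×3380
The z_c×3380 term appears on both sides and cancels. Collect the known terms of each column as K = Σ(ρt)_known − 3380 × (depth of known layers): K_1 = 62816 − 3380×20.8 = −7488; K_2 = 55193.67 − 3380×(0.595 + 19.381) = −12325.21.
Balance: K_1 − x×(3380 − 2860) = K_2, so x = (K_1 − K_2)/(3380 − 2860) = 4837.21/520 = 9.3 km.

9.3 km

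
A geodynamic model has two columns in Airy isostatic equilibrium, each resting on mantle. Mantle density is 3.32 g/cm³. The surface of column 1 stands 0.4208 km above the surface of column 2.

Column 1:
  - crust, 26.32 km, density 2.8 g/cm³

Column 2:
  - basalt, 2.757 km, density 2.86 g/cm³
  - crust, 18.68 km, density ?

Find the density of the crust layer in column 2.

Take the compensation level at the base of the deeper column (depth z_c below the surface of column 1) and equate Σ ρ_i t_i down to z_c; mantle fills any gap and the z_c terms cancel.
Column 1: 26.32×2.8 + (z_c − 26.32)×3.32
Column 2: 0.4208×0 + 2.757×2.86 + 18.68×ρ + (z_c − 0.4208 − 21.437)×3.32
The z_c×3.32 term appears on both sides and cancels. Collect the known terms of each column as K = Σ(ρt)_known − 3.32 × (depth of known layers): K_1 = 73.696 − 3.32×26.32 = −13.6864; K_2 = 7.88502 − 3.32×(0.4208 + 21.437) = −64.682876.
Balance: K_1 = K_2 + 18.68×ρ, so ρ = (K_1 − K_2)/18.68 = 50.9965/18.68 = 2.73 g/cm³.

2.73 g/cm³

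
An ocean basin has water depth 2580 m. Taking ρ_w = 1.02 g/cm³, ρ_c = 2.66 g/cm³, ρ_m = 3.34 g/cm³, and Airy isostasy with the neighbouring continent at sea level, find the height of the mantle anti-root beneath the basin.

6220 m

By Archimedes' principle applied to the lithosphere: replacing crust with seawater at the top is compensated by replacing crust with mantle at the base: d (ρ_c − ρ_w) = a (ρ_m − ρ_c).
a = d (ρ_c − ρ_w)/(ρ_m − ρ_c) = 2580 m × 1.64/0.68 = 6220 m.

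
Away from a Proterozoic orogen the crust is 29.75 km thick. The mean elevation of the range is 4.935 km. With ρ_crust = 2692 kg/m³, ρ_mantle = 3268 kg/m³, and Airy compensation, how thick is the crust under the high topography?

Root depth r = h ρ_c / (ρ_m − ρ_c) = 4.935 km × 2692 / 576 = 23.06 km.
Total thickness = T + h + r = 29.75 km + 4.935 km + 23.06 km = 57.7 km.

57.7 km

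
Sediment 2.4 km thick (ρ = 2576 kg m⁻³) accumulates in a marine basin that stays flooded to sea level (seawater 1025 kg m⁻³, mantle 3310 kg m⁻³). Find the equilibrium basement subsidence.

1.63 km

Submarine loading: the sediment displaces seawater, and the subsidence is in turn flooded, so s (ρ_m − ρ_w) = t (ρ_sed − ρ_w).
s = 2.4 km × (2576 − 1025) / (3310 − 1025) = 1.63 km.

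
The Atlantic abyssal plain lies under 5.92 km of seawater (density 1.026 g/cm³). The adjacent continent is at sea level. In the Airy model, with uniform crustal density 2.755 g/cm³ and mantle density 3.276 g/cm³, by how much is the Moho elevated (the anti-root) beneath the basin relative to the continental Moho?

For local isostatic compensation: replacing crust with seawater at the top is compensated by replacing crust with mantle at the base: d (ρ_c − ρ_w) = a (ρ_m − ρ_c).
a = d (ρ_c − ρ_w)/(ρ_m − ρ_c) = 5.92 km × 1.729/0.521 = 19.6 km.

19.6 km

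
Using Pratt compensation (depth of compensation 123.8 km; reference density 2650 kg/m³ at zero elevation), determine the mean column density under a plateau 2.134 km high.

2610 kg/m³

Pratt balance: ρ_ref D = ρ (D + h).
ρ = ρ_ref D/(D + h) = 2650 × 123.8 km/(123.8 km + 2.134 km) = 2610 kg/m³.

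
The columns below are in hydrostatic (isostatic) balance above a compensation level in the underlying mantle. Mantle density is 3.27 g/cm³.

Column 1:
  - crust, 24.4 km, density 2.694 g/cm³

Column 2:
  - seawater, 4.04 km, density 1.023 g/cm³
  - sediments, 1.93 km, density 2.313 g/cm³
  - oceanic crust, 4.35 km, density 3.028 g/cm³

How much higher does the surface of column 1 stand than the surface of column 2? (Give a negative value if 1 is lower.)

0.635 km

For any compensation level in the mantle, the mantle terms cancel and isostasy reduces to e = (Σt_1 − Σt_2) − (Σ(ρt)_1 − Σ(ρt)_2) / ρ_m.
Σt_1 = 24.4 km; Σt_2 = 10.32 km; Σ(ρt)_1 = 65.7336; Σ(ρt)_2 = 21.76881 (in km·g/cm³).
e = (24.4 − 10.32) − (65.7336 − 21.76881) / 3.27 = 0.635 km.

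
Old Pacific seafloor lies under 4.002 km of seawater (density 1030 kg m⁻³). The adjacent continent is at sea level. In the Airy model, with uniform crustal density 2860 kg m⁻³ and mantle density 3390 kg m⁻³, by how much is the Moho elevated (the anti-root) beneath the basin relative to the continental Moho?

By Archimedes' principle applied to the lithosphere: replacing crust with seawater at the top is compensated by replacing crust with mantle at the base: d (ρ_c − ρ_w) = a (ρ_m − ρ_c).
a = d (ρ_c − ρ_w)/(ρ_m − ρ_c) = 4.002 km × 1830/530 = 13.8 km.

13.8 km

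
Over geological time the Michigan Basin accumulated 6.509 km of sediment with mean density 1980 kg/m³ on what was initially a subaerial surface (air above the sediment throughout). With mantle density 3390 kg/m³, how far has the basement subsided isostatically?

3.8 km

Subaerial load: s = t ρ_sed / ρ_m = 6.509 km × 1980/3390 = 3.8 km.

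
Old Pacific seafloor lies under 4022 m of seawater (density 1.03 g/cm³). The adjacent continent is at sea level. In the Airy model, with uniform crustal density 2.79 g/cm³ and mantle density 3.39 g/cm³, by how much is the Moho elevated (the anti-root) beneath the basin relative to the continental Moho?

11800 m

For local isostatic compensation: replacing crust with seawater at the top is compensated by replacing crust with mantle at the base: d (ρ_c − ρ_w) = a (ρ_m − ρ_c).
a = d (ρ_c − ρ_w)/(ρ_m − ρ_c) = 4022 m × 1.76/0.6 = 11800 m.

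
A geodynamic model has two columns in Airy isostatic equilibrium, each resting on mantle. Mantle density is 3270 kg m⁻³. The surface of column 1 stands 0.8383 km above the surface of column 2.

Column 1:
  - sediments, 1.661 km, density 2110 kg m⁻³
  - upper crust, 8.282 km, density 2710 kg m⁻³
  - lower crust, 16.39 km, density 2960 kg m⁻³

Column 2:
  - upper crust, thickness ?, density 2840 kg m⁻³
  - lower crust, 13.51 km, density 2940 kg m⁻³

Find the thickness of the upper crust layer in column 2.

Take the compensation level at the base of the deeper column (depth z_c below the surface of column 1) and equate Σ ρ_i t_i down to z_c; mantle fills any gap and the z_c terms cancel.
Column 1: 1.661×2110 + 8.282×2710 + 16.39×2960 + (z_c − 26.333)×3270
Column 2: 0.8383×0 + x×2840 + 13.51×2940 + (z_c − 0.8383 − 13.51 − x)×3270
The z_c×3270 term appears on both sides and cancels. Collect the known terms of each column as K = Σ(ρt)_known − 3270 × (depth of known layers): K_1 = 74463.33 − 3270×26.333 = −11645.58; K_2 = 39719.4 − 3270×(0.8383 + 13.51) = −7199.541.
Balance: K_1 = K_2 − x×(3270 − 2840), so x = (K_2 − K_1)/(3270 − 2840) = 4446.04/430 = 10.3 km.

10.3 km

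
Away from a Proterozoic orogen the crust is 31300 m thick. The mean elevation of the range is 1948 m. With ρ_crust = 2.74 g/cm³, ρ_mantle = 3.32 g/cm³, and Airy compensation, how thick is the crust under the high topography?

Root depth r = h ρ_c / (ρ_m − ρ_c) = 1948 m × 2.74 / 0.58 = 9203 m.
Total thickness = T + h + r = 31300 m + 1948 m + 9203 m = 42500 m.

42500 m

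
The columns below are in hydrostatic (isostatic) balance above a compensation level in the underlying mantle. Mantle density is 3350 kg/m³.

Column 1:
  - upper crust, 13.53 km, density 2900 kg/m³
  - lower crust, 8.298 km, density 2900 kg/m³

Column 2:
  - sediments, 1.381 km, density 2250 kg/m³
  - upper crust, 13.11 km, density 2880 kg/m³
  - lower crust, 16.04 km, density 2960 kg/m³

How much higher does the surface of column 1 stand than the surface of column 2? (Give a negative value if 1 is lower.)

For any compensation level in the mantle, the mantle terms cancel and isostasy reduces to e = (Σt_1 − Σt_2) − (Σ(ρt)_1 − Σ(ρt)_2) / ρ_m.
Σt_1 = 21.828 km; Σt_2 = 30.531 km; Σ(ρt)_1 = 63301.2; Σ(ρt)_2 = 88342.45 (in km·kg/m³).
e = (21.828 − 30.531) − (63301.2 − 88342.45) / 3350 = −1.23 km.

−1.23 km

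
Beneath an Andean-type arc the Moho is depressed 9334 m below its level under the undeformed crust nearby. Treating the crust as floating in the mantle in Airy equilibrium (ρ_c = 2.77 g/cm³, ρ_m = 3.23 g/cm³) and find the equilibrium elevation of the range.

Balancing pressure at the compensation depth: ρ_c h = (ρ_m − ρ_c) r.
h = r (ρ_m − ρ_c) / ρ_c = 9334 m × (3.23 − 2.77) / 2.77 = 1550 m.

1550 m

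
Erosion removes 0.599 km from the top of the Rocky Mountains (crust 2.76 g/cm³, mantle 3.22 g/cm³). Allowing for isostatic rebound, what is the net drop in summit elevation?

Rebound u = e ρ_c/ρ_m = 0.599 km × 2.76/3.22 = 0.5134 km.
Net surface drop = e − u = 0.599 km − 0.5134 km = e (ρ_m − ρ_c)/ρ_m = 0.0856 km.

0.0856 km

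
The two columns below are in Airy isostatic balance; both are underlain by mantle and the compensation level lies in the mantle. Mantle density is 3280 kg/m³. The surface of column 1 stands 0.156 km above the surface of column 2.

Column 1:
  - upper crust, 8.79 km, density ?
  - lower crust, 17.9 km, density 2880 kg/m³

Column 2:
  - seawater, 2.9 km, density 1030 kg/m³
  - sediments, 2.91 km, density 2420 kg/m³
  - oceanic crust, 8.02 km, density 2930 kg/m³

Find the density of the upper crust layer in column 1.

Take the compensation level at the base of the deeper column (depth z_c below the surface of column 1) and equate Σ ρ_i t_i down to z_c; mantle fills any gap and the z_c terms cancel.
Column 1: 8.79×ρ + 17.9×2880 + (z_c − 26.69)×3280
Column 2: 0.156×0 + 2.9×1030 + 2.91×2420 + 8.02×2930 + (z_c − 0.156 − 13.83)×3280
The z_c×3280 term appears on both sides and cancels. Collect the known terms of each column as K = Σ(ρt)_known − 3280 × (depth of known layers): K_1 = 51552 − 3280×26.69 = −35991.2; K_2 = 33527.8 − 3280×(0.156 + 13.83) = −12346.28.
Balance: K_1 + 8.79×ρ = K_2, so ρ = (K_2 − K_1)/8.79 = 23644.9/8.79 = 2690 kg/m³.

2690 kg/m³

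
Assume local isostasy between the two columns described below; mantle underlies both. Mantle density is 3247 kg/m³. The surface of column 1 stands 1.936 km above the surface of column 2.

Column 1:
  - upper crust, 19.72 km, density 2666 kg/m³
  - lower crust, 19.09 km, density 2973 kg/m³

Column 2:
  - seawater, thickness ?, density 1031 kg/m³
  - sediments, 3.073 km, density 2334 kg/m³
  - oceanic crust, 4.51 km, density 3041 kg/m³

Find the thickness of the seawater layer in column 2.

Take the compensation level at the base of the deeper column (depth z_c below the surface of column 1) and equate Σ ρ_i t_i down to z_c; mantle fills any gap and the z_c terms cancel.
Column 1: 19.72×2666 + 19.09×2973 + (z_c − 38.81)×3247
Column 2: 1.936×0 + x×1031 + 3.073×2334 + 4.51×3041 + (z_c − 1.936 − 7.583 − x)×3247
The z_c×3247 term appears on both sides and cancels. Collect the known terms of each column as K = Σ(ρt)_known − 3247 × (depth of known layers): K_1 = 109328.09 − 3247×38.81 = −16687.98; K_2 = 20887.292 − 3247×(1.936 + 7.583) = −10020.901.
Balance: K_1 = K_2 − x×(3247 − 1031), so x = (K_2 − K_1)/(3247 − 1031) = 6667.08/2216 = 3.01 km.

3.01 km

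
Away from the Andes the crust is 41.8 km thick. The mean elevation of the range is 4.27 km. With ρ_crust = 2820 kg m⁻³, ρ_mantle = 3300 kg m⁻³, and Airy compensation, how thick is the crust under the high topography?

71.2 km

Root depth r = h ρ_c / (ρ_m − ρ_c) = 4.27 km × 2820 / 480 = 25.09 km.
Total thickness = T + h + r = 41.8 km + 4.27 km + 25.09 km = 71.2 km.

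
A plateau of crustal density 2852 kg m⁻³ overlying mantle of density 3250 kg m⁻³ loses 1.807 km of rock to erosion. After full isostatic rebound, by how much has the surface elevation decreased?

0.221 km

Rebound u = e ρ_c/ρ_m = 1.807 km × 2852/3250 = 1.586 km.
Net surface drop = e − u = 1.807 km − 1.586 km = e (ρ_m − ρ_c)/ρ_m = 0.221 km.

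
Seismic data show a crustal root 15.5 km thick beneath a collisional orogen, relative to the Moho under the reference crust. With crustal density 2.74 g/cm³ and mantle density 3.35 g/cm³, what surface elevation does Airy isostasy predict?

Equating mass per unit area of the two columns: ρ_c h = (ρ_m − ρ_c) r.
h = r (ρ_m − ρ_c) / ρ_c = 15.5 km × (3.35 − 2.74) / 2.74 = 3.45 km.

3.45 km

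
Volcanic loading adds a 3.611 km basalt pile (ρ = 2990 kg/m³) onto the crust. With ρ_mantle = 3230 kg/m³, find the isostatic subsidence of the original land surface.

Subaerial loading: s = t ρ_load / ρ_m.
s = 3.611 km × 2990/3230 = 3.34 km.

3.34 km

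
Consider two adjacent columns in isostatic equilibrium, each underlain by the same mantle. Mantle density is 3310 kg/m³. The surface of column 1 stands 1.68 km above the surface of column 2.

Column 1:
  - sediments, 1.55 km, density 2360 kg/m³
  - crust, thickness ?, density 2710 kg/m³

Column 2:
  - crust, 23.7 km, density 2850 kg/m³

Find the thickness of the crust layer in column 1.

Take the compensation level at the base of the deeper column (depth z_c below the surface of column 1) and equate Σ ρ_i t_i down to z_c; mantle fills any gap and the z_c terms cancel.
Column 1: 1.55×2360 + x×2710 + (z_c − 1.55 − x)×3310
Column 2: 1.68×0 + 23.7×2850 + (z_c − 1.68 − 23.7)×3310
The z_c×3310 term appears on both sides and cancels. Collect the known terms of each column as K = Σ(ρt)_known − 3310 × (depth of known layers): K_1 = 3658 − 3310×1.55 = −1472.5; K_2 = 67545 − 3310×(1.68 + 23.7) = −16462.8.
Balance: K_1 − x×(3310 − 2710) = K_2, so x = (K_1 − K_2)/(3310 − 2710) = 14990.3/600 = 25 km.

25 km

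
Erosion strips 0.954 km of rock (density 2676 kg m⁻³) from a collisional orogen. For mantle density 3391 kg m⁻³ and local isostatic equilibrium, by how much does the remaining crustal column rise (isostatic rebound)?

Unloading: uplift u = e ρ_c/ρ_m = 0.954 km × 2676/3391 = 0.753 km.

0.753 km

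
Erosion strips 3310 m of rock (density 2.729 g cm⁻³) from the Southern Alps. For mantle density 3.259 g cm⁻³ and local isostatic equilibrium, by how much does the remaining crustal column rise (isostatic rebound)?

2770 m

Unloading: uplift u = e ρ_c/ρ_m = 3310 m × 2.729/3.259 = 2770 m.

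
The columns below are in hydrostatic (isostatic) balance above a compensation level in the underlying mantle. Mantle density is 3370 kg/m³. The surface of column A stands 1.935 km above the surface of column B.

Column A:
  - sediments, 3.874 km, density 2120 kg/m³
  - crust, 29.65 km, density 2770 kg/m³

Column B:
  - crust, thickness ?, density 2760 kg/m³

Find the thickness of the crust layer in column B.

Take the compensation level at the base of the deeper column (depth z_c below the surface of column A) and equate Σ ρ_i t_i down to z_c; mantle fills any gap and the z_c terms cancel.
Column A: 3.874×2120 + 29.65×2770 + (z_c − 33.524)×3370
Column B: 1.935×0 + x×2760 + (z_c − 1.935 − 0 − x)×3370
The z_c×3370 term appears on both sides and cancels. Collect the known terms of each column as K = Σ(ρt)_known − 3370 × (depth of known layers): K_A = 90343.38 − 3370×33.524 = −22632.5; K_B = 0 − 3370×(1.935 + 0) = −6520.95.
Balance: K_A = K_B − x×(3370 − 2760), so x = (K_B − K_A)/(3370 − 2760) = 16111.6/610 = 26.4 km.

26.4 km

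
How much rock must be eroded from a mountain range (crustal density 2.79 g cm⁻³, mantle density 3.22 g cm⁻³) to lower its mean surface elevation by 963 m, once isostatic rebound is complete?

Net drop Δ = e − u = e − e ρ_c/ρ_m = e (ρ_m − ρ_c)/ρ_m.
e = Δ ρ_m/(ρ_m − ρ_c) = 963 m × 3.22/0.43 = 7210 m.

7210 m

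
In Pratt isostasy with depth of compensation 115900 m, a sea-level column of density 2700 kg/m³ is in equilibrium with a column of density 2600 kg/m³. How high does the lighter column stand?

ρ_ref D = ρ (D + h) → h = D (ρ_ref − ρ)/ρ.
h = 115900 m × (2700 − 2600)/2600 = 4460 m.

4460 m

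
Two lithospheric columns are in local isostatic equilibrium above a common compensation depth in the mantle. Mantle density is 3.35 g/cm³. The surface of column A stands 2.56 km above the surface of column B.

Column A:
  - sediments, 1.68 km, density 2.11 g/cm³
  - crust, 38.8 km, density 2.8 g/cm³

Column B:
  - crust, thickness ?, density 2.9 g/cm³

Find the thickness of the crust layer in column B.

33 km

Take the compensation level at the base of the deeper column (depth z_c below the surface of column A) and equate Σ ρ_i t_i down to z_c; mantle fills any gap and the z_c terms cancel.
Column A: 1.68×2.11 + 38.8×2.8 + (z_c − 40.48)×3.35
Column B: 2.56×0 + x×2.9 + (z_c − 2.56 − 0 − x)×3.35
The z_c×3.35 term appears on both sides and cancels. Collect the known terms of each column as K = Σ(ρt)_known − 3.35 × (depth of known layers): K_A = 112.1848 − 3.35×40.48 = −23.4232; K_B = 0 − 3.35×(2.56 + 0) = −8.576.
Balance: K_A = K_B − x×(3.35 − 2.9), so x = (K_B − K_A)/(3.35 − 2.9) = 14.8472/0.45 = 33 km.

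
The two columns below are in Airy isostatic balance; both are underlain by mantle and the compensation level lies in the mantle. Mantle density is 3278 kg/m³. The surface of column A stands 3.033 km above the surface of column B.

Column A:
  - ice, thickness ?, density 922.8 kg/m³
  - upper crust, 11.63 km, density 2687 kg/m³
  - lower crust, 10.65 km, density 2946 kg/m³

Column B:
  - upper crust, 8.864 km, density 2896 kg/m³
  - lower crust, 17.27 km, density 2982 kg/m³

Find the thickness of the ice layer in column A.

3.41 km

Take the compensation level at the base of the deeper column (depth z_c below the surface of column A) and equate Σ ρ_i t_i down to z_c; mantle fills any gap and the z_c terms cancel.
Column A: x×922.8 + 11.63×2687 + 10.65×2946 + (z_c − 22.28 − x)×3278
Column B: 3.033×0 + 8.864×2896 + 17.27×2982 + (z_c − 3.033 − 26.134)×3278
The z_c×3278 term appears on both sides and cancels. Collect the known terms of each column as K = Σ(ρt)_known − 3278 × (depth of known layers): K_A = 62624.71 − 3278×22.28 = −10409.13; K_B = 77169.284 − 3278×(3.033 + 26.134) = −18440.142.
Balance: K_A − x×(3278 − 922.8) = K_B, so x = (K_A − K_B)/(3278 − 922.8) = 8031.01/2355.2 = 3.41 km.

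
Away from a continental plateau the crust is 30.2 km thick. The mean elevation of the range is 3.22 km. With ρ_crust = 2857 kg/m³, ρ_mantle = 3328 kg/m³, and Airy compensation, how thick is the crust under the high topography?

Root depth r = h ρ_c / (ρ_m − ρ_c) = 3.22 km × 2857 / 471 = 19.53 km.
Total thickness = T + h + r = 30.2 km + 3.22 km + 19.53 km = 53 km.

53 km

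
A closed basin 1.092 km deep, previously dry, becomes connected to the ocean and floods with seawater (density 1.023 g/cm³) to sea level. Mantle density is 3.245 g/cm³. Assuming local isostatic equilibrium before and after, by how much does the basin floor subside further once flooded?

0.503 km

After flooding the water column is d + s deep. Its weight must equal the weight of mantle displaced by the extra subsidence s: (d + s) ρ_w = s ρ_m.
s = d ρ_w / (ρ_m − ρ_w) = 1.092 km × 1.023/(3.245 − 1.023) = 0.503 km.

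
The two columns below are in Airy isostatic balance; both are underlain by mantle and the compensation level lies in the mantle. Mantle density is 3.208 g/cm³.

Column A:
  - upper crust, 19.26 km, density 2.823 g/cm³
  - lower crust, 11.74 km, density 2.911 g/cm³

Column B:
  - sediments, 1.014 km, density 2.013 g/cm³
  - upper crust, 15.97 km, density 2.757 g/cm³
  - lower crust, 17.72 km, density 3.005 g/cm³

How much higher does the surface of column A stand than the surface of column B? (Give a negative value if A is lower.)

For any compensation level in the mantle, the mantle terms cancel and isostasy reduces to e = (Σt_A − Σt_B) − (Σ(ρt)_A − Σ(ρt)_B) / ρ_m.
Σt_A = 31 km; Σt_B = 34.704 km; Σ(ρt)_A = 88.54612; Σ(ρt)_B = 99.319072 (in km·g/cm³).
e = (31 − 34.704) − (88.54612 − 99.319072) / 3.208 = −0.346 km.

−0.346 km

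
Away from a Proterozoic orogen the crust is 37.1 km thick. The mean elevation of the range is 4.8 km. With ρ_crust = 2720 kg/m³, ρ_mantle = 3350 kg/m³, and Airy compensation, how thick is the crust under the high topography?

62.6 km

Root depth r = h ρ_c / (ρ_m − ρ_c) = 4.8 km × 2720 / 630 = 20.72 km.
Total thickness = T + h + r = 37.1 km + 4.8 km + 20.72 km = 62.6 km.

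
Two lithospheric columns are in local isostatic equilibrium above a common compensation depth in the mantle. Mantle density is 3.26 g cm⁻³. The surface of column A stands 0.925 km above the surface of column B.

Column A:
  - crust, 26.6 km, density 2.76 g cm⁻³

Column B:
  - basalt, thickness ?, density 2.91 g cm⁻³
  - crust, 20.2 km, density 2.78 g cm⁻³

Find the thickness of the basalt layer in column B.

Take the compensation level at the base of the deeper column (depth z_c below the surface of column A) and equate Σ ρ_i t_i down to z_c; mantle fills any gap and the z_c terms cancel.
Column A: 26.6×2.76 + (z_c − 26.6)×3.26
Column B: 0.925×0 + x×2.91 + 20.2×2.78 + (z_c − 0.925 − 20.2 − x)×3.26
The z_c×3.26 term appears on both sides and cancels. Collect the known terms of each column as K = Σ(ρt)_known − 3.26 × (depth of known layers): K_A = 73.416 − 3.26×26.6 = −13.3; K_B = 56.156 − 3.26×(0.925 + 20.2) = −12.7115.
Balance: K_A = K_B − x×(3.26 − 2.91), so x = (K_B − K_A)/(3.26 − 2.91) = 0.5885/0.35 = 1.68 km.

1.68 km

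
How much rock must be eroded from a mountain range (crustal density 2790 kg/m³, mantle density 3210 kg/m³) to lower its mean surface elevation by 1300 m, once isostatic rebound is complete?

9940 m

Net drop Δ = e − u = e − e ρ_c/ρ_m = e (ρ_m − ρ_c)/ρ_m.
e = Δ ρ_m/(ρ_m − ρ_c) = 1300 m × 3210/420 = 9940 m.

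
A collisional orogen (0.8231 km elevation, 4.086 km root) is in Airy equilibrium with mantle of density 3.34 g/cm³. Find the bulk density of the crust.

ρ_c h = (ρ_m − ρ_c) r → ρ_c (h + r) = ρ_m r → ρ_c = ρ_m r / (h + r).
ρ_c = 3.34 × 4.086 km / (0.8231 km + 4.086 km) = 2.78 g/cm³.

2.78 g/cm³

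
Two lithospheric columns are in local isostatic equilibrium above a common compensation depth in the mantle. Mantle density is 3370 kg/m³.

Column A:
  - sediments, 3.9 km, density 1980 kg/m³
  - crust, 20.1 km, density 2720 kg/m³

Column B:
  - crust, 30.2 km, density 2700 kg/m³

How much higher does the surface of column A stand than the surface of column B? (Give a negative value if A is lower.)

For any compensation level in the mantle, the mantle terms cancel and isostasy reduces to e = (Σt_A − Σt_B) − (Σ(ρt)_A − Σ(ρt)_B) / ρ_m.
Σt_A = 24 km; Σt_B = 30.2 km; Σ(ρt)_A = 62394; Σ(ρt)_B = 81540 (in km·kg/m³).
e = (24 − 30.2) − (62394 − 81540) / 3370 = −0.519 km.

−0.519 km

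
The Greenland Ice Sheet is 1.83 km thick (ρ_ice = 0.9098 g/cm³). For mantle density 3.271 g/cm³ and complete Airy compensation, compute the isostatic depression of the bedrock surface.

0.509 km

Equating mass per unit area of the two columns: the ice load ρ_ice t is balanced by mantle displaced below, ρ_m s.
s = t ρ_ice / ρ_m = 1.83 km × 0.9098/3.271 = 0.509 km.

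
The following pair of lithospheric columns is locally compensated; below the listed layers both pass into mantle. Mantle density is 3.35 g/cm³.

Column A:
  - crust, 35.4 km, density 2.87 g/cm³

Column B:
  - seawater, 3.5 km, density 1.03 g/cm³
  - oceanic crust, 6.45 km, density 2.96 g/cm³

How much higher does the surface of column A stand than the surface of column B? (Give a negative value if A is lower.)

For any compensation level in the mantle, the mantle terms cancel and isostasy reduces to e = (Σt_A − Σt_B) − (Σ(ρt)_A − Σ(ρt)_B) / ρ_m.
Σt_A = 35.4 km; Σt_B = 9.95 km; Σ(ρt)_A = 101.598; Σ(ρt)_B = 22.697 (in km·g/cm³).
e = (35.4 − 9.95) − (101.598 − 22.697) / 3.35 = 1.9 km.

1.9 km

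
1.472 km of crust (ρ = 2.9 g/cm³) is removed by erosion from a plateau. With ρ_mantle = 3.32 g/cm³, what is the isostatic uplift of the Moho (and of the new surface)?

1.29 km

Unloading: uplift u = e ρ_c/ρ_m = 1.472 km × 2.9/3.32 = 1.29 km.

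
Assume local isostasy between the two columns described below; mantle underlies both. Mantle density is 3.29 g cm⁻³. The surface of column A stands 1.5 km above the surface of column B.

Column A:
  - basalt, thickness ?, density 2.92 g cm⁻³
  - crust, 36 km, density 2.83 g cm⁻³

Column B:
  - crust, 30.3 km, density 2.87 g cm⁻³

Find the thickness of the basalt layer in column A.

2.98 km

Take the compensation level at the base of the deeper column (depth z_c below the surface of column A) and equate Σ ρ_i t_i down to z_c; mantle fills any gap and the z_c terms cancel.
Column A: x×2.92 + 36×2.83 + (z_c − 36 − x)×3.29
Column B: 1.5×0 + 30.3×2.87 + (z_c − 1.5 − 30.3)×3.29
The z_c×3.29 term appears on both sides and cancels. Collect the known terms of each column as K = Σ(ρt)_known − 3.29 × (depth of known layers): K_A = 101.88 − 3.29×36 = −16.56; K_B = 86.961 − 3.29×(1.5 + 30.3) = −17.661.
Balance: K_A − x×(3.29 − 2.92) = K_B, so x = (K_A − K_B)/(3.29 − 2.92) = 1.101/0.37 = 2.98 km.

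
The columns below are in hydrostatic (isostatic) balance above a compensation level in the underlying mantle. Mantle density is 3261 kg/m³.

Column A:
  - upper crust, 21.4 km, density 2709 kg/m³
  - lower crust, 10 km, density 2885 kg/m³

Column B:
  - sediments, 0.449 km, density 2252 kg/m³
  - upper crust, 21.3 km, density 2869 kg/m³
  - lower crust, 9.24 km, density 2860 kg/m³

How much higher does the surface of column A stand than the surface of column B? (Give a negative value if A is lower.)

For any compensation level in the mantle, the mantle terms cancel and isostasy reduces to e = (Σt_A − Σt_B) − (Σ(ρt)_A − Σ(ρt)_B) / ρ_m.
Σt_A = 31.4 km; Σt_B = 30.989 km; Σ(ρt)_A = 86822.6; Σ(ρt)_B = 88547.248 (in km·kg/m³).
e = (31.4 − 30.989) − (86822.6 − 88547.248) / 3261 = 0.94 km.

0.94 km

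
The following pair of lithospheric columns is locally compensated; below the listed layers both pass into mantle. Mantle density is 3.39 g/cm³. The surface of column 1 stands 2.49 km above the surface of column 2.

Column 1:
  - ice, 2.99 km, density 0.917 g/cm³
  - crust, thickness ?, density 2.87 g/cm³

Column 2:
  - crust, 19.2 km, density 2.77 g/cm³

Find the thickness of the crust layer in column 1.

Take the compensation level at the base of the deeper column (depth z_c below the surface of column 1) and equate Σ ρ_i t_i down to z_c; mantle fills any gap and the z_c terms cancel.
Column 1: 2.99×0.917 + x×2.87 + (z_c − 2.99 − x)×3.39
Column 2: 2.49×0 + 19.2×2.77 + (z_c − 2.49 − 19.2)×3.39
The z_c×3.39 term appears on both sides and cancels. Collect the known terms of each column as K = Σ(ρt)_known − 3.39 × (depth of known layers): K_1 = 2.74183 − 3.39×2.99 = −7.39427; K_2 = 53.184 − 3.39×(2.49 + 19.2) = −20.3451.
Balance: K_1 − x×(3.39 − 2.87) = K_2, so x = (K_1 − K_2)/(3.39 − 2.87) = 12.9508/0.52 = 24.9 km.

24.9 km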